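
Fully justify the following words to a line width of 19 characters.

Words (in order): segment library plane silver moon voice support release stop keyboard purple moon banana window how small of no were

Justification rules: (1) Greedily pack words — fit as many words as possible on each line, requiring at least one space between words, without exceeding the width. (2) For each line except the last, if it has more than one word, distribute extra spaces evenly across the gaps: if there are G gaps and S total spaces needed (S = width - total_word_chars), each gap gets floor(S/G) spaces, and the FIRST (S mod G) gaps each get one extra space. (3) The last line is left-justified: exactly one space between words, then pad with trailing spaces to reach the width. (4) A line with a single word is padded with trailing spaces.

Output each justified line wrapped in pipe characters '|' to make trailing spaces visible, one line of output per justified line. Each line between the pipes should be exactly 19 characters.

Answer: |segment     library|
|plane  silver  moon|
|voice       support|
|release        stop|
|keyboard     purple|
|moon  banana window|
|how   small  of  no|
|were               |

Derivation:
Line 1: ['segment', 'library'] (min_width=15, slack=4)
Line 2: ['plane', 'silver', 'moon'] (min_width=17, slack=2)
Line 3: ['voice', 'support'] (min_width=13, slack=6)
Line 4: ['release', 'stop'] (min_width=12, slack=7)
Line 5: ['keyboard', 'purple'] (min_width=15, slack=4)
Line 6: ['moon', 'banana', 'window'] (min_width=18, slack=1)
Line 7: ['how', 'small', 'of', 'no'] (min_width=15, slack=4)
Line 8: ['were'] (min_width=4, slack=15)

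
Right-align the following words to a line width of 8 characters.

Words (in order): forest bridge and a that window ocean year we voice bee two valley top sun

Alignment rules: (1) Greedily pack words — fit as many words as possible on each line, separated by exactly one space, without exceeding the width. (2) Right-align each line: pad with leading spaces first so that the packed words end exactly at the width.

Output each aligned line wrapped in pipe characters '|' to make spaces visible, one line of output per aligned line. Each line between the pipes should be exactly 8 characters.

Line 1: ['forest'] (min_width=6, slack=2)
Line 2: ['bridge'] (min_width=6, slack=2)
Line 3: ['and', 'a'] (min_width=5, slack=3)
Line 4: ['that'] (min_width=4, slack=4)
Line 5: ['window'] (min_width=6, slack=2)
Line 6: ['ocean'] (min_width=5, slack=3)
Line 7: ['year', 'we'] (min_width=7, slack=1)
Line 8: ['voice'] (min_width=5, slack=3)
Line 9: ['bee', 'two'] (min_width=7, slack=1)
Line 10: ['valley'] (min_width=6, slack=2)
Line 11: ['top', 'sun'] (min_width=7, slack=1)

Answer: |  forest|
|  bridge|
|   and a|
|    that|
|  window|
|   ocean|
| year we|
|   voice|
| bee two|
|  valley|
| top sun|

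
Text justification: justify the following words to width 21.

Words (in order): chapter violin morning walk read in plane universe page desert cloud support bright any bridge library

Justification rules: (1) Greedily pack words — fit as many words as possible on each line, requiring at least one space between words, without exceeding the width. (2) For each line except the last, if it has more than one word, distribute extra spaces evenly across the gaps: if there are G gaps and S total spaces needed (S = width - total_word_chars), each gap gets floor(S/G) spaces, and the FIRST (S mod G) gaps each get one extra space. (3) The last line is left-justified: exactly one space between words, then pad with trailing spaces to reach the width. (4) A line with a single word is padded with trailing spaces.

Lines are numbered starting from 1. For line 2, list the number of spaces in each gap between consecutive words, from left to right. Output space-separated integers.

Line 1: ['chapter', 'violin'] (min_width=14, slack=7)
Line 2: ['morning', 'walk', 'read', 'in'] (min_width=20, slack=1)
Line 3: ['plane', 'universe', 'page'] (min_width=19, slack=2)
Line 4: ['desert', 'cloud', 'support'] (min_width=20, slack=1)
Line 5: ['bright', 'any', 'bridge'] (min_width=17, slack=4)
Line 6: ['library'] (min_width=7, slack=14)

Answer: 2 1 1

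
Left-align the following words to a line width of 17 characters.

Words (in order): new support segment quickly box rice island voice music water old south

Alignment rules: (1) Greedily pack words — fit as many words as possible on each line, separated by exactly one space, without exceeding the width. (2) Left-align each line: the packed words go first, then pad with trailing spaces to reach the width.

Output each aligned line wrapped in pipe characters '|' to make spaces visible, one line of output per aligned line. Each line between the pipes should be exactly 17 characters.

Line 1: ['new', 'support'] (min_width=11, slack=6)
Line 2: ['segment', 'quickly'] (min_width=15, slack=2)
Line 3: ['box', 'rice', 'island'] (min_width=15, slack=2)
Line 4: ['voice', 'music', 'water'] (min_width=17, slack=0)
Line 5: ['old', 'south'] (min_width=9, slack=8)

Answer: |new support      |
|segment quickly  |
|box rice island  |
|voice music water|
|old south        |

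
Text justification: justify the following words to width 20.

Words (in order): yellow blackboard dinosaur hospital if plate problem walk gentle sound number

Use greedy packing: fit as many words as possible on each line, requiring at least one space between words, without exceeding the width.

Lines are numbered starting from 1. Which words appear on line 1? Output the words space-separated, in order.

Answer: yellow blackboard

Derivation:
Line 1: ['yellow', 'blackboard'] (min_width=17, slack=3)
Line 2: ['dinosaur', 'hospital', 'if'] (min_width=20, slack=0)
Line 3: ['plate', 'problem', 'walk'] (min_width=18, slack=2)
Line 4: ['gentle', 'sound', 'number'] (min_width=19, slack=1)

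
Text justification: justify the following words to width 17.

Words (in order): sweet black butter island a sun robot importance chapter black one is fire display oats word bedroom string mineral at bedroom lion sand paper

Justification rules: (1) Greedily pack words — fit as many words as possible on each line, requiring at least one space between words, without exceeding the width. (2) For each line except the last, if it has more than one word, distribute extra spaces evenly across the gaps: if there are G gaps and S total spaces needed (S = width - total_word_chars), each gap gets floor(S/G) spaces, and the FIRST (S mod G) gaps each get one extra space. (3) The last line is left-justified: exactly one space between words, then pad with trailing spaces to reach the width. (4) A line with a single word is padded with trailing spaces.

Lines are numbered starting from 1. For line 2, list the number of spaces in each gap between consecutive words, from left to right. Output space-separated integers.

Answer: 2 2

Derivation:
Line 1: ['sweet', 'black'] (min_width=11, slack=6)
Line 2: ['butter', 'island', 'a'] (min_width=15, slack=2)
Line 3: ['sun', 'robot'] (min_width=9, slack=8)
Line 4: ['importance'] (min_width=10, slack=7)
Line 5: ['chapter', 'black', 'one'] (min_width=17, slack=0)
Line 6: ['is', 'fire', 'display'] (min_width=15, slack=2)
Line 7: ['oats', 'word', 'bedroom'] (min_width=17, slack=0)
Line 8: ['string', 'mineral', 'at'] (min_width=17, slack=0)
Line 9: ['bedroom', 'lion', 'sand'] (min_width=17, slack=0)
Line 10: ['paper'] (min_width=5, slack=12)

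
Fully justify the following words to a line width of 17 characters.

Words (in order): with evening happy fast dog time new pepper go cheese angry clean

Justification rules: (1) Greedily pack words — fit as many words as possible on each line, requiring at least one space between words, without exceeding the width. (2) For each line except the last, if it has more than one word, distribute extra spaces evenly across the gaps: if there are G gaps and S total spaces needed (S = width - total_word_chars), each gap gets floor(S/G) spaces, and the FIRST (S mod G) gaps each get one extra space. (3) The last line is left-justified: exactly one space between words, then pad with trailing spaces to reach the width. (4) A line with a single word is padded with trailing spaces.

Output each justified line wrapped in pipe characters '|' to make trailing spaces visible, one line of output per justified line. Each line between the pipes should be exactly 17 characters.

Line 1: ['with', 'evening'] (min_width=12, slack=5)
Line 2: ['happy', 'fast', 'dog'] (min_width=14, slack=3)
Line 3: ['time', 'new', 'pepper'] (min_width=15, slack=2)
Line 4: ['go', 'cheese', 'angry'] (min_width=15, slack=2)
Line 5: ['clean'] (min_width=5, slack=12)

Answer: |with      evening|
|happy   fast  dog|
|time  new  pepper|
|go  cheese  angry|
|clean            |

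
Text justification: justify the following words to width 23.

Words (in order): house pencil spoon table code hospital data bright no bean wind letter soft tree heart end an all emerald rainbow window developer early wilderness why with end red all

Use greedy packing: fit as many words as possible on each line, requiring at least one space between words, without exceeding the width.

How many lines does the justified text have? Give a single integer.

Answer: 9

Derivation:
Line 1: ['house', 'pencil', 'spoon'] (min_width=18, slack=5)
Line 2: ['table', 'code', 'hospital'] (min_width=19, slack=4)
Line 3: ['data', 'bright', 'no', 'bean'] (min_width=19, slack=4)
Line 4: ['wind', 'letter', 'soft', 'tree'] (min_width=21, slack=2)
Line 5: ['heart', 'end', 'an', 'all'] (min_width=16, slack=7)
Line 6: ['emerald', 'rainbow', 'window'] (min_width=22, slack=1)
Line 7: ['developer', 'early'] (min_width=15, slack=8)
Line 8: ['wilderness', 'why', 'with', 'end'] (min_width=23, slack=0)
Line 9: ['red', 'all'] (min_width=7, slack=16)
Total lines: 9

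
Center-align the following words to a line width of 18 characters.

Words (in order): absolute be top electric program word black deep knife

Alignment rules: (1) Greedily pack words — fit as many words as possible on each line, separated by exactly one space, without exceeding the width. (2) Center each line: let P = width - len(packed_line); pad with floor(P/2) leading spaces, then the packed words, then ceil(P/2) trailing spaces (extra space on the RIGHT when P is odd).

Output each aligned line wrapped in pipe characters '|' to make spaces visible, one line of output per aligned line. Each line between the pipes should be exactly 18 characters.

Answer: | absolute be top  |
| electric program |
| word black deep  |
|      knife       |

Derivation:
Line 1: ['absolute', 'be', 'top'] (min_width=15, slack=3)
Line 2: ['electric', 'program'] (min_width=16, slack=2)
Line 3: ['word', 'black', 'deep'] (min_width=15, slack=3)
Line 4: ['knife'] (min_width=5, slack=13)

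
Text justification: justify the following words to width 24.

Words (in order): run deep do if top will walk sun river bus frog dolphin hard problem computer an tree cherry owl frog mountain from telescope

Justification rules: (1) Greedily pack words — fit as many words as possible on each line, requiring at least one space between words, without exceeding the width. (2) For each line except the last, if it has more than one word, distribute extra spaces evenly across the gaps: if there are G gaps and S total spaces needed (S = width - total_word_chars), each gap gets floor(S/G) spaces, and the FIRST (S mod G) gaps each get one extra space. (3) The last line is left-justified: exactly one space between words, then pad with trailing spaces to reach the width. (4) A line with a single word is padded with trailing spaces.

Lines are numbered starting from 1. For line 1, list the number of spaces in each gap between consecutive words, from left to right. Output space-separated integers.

Answer: 2 1 1 1 1

Derivation:
Line 1: ['run', 'deep', 'do', 'if', 'top', 'will'] (min_width=23, slack=1)
Line 2: ['walk', 'sun', 'river', 'bus', 'frog'] (min_width=23, slack=1)
Line 3: ['dolphin', 'hard', 'problem'] (min_width=20, slack=4)
Line 4: ['computer', 'an', 'tree', 'cherry'] (min_width=23, slack=1)
Line 5: ['owl', 'frog', 'mountain', 'from'] (min_width=22, slack=2)
Line 6: ['telescope'] (min_width=9, slack=15)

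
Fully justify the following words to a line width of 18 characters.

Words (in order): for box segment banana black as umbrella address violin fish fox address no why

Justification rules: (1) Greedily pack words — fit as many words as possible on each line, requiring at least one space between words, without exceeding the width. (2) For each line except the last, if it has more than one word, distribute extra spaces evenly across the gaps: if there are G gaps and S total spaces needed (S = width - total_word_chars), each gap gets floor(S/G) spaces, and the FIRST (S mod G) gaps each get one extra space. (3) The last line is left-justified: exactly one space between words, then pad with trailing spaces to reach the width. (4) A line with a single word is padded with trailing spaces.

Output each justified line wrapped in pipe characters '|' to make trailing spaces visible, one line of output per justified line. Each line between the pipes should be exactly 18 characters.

Line 1: ['for', 'box', 'segment'] (min_width=15, slack=3)
Line 2: ['banana', 'black', 'as'] (min_width=15, slack=3)
Line 3: ['umbrella', 'address'] (min_width=16, slack=2)
Line 4: ['violin', 'fish', 'fox'] (min_width=15, slack=3)
Line 5: ['address', 'no', 'why'] (min_width=14, slack=4)

Answer: |for   box  segment|
|banana   black  as|
|umbrella   address|
|violin   fish  fox|
|address no why    |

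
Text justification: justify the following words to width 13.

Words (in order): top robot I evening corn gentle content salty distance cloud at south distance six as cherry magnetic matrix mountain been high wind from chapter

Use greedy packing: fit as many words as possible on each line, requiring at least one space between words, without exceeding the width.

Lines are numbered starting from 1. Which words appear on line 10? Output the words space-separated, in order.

Answer: magnetic

Derivation:
Line 1: ['top', 'robot', 'I'] (min_width=11, slack=2)
Line 2: ['evening', 'corn'] (min_width=12, slack=1)
Line 3: ['gentle'] (min_width=6, slack=7)
Line 4: ['content', 'salty'] (min_width=13, slack=0)
Line 5: ['distance'] (min_width=8, slack=5)
Line 6: ['cloud', 'at'] (min_width=8, slack=5)
Line 7: ['south'] (min_width=5, slack=8)
Line 8: ['distance', 'six'] (min_width=12, slack=1)
Line 9: ['as', 'cherry'] (min_width=9, slack=4)
Line 10: ['magnetic'] (min_width=8, slack=5)
Line 11: ['matrix'] (min_width=6, slack=7)
Line 12: ['mountain', 'been'] (min_width=13, slack=0)
Line 13: ['high', 'wind'] (min_width=9, slack=4)
Line 14: ['from', 'chapter'] (min_width=12, slack=1)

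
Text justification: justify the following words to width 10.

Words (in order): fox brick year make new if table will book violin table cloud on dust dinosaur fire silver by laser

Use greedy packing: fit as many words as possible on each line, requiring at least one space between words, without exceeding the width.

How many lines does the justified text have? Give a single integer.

Line 1: ['fox', 'brick'] (min_width=9, slack=1)
Line 2: ['year', 'make'] (min_width=9, slack=1)
Line 3: ['new', 'if'] (min_width=6, slack=4)
Line 4: ['table', 'will'] (min_width=10, slack=0)
Line 5: ['book'] (min_width=4, slack=6)
Line 6: ['violin'] (min_width=6, slack=4)
Line 7: ['table'] (min_width=5, slack=5)
Line 8: ['cloud', 'on'] (min_width=8, slack=2)
Line 9: ['dust'] (min_width=4, slack=6)
Line 10: ['dinosaur'] (min_width=8, slack=2)
Line 11: ['fire'] (min_width=4, slack=6)
Line 12: ['silver', 'by'] (min_width=9, slack=1)
Line 13: ['laser'] (min_width=5, slack=5)
Total lines: 13

Answer: 13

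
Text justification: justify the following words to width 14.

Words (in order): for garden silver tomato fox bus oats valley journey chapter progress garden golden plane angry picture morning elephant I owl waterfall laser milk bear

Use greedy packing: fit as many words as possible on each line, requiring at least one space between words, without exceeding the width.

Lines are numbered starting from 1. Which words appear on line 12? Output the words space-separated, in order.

Line 1: ['for', 'garden'] (min_width=10, slack=4)
Line 2: ['silver', 'tomato'] (min_width=13, slack=1)
Line 3: ['fox', 'bus', 'oats'] (min_width=12, slack=2)
Line 4: ['valley', 'journey'] (min_width=14, slack=0)
Line 5: ['chapter'] (min_width=7, slack=7)
Line 6: ['progress'] (min_width=8, slack=6)
Line 7: ['garden', 'golden'] (min_width=13, slack=1)
Line 8: ['plane', 'angry'] (min_width=11, slack=3)
Line 9: ['picture'] (min_width=7, slack=7)
Line 10: ['morning'] (min_width=7, slack=7)
Line 11: ['elephant', 'I', 'owl'] (min_width=14, slack=0)
Line 12: ['waterfall'] (min_width=9, slack=5)
Line 13: ['laser', 'milk'] (min_width=10, slack=4)
Line 14: ['bear'] (min_width=4, slack=10)

Answer: waterfall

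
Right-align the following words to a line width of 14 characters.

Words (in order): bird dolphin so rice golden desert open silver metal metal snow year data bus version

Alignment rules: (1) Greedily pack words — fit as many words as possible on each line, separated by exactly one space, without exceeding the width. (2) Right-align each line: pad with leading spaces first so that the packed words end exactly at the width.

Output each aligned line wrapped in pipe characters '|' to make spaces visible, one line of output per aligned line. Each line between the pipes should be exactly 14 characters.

Answer: |  bird dolphin|
|so rice golden|
|   desert open|
|  silver metal|
|    metal snow|
| year data bus|
|       version|

Derivation:
Line 1: ['bird', 'dolphin'] (min_width=12, slack=2)
Line 2: ['so', 'rice', 'golden'] (min_width=14, slack=0)
Line 3: ['desert', 'open'] (min_width=11, slack=3)
Line 4: ['silver', 'metal'] (min_width=12, slack=2)
Line 5: ['metal', 'snow'] (min_width=10, slack=4)
Line 6: ['year', 'data', 'bus'] (min_width=13, slack=1)
Line 7: ['version'] (min_width=7, slack=7)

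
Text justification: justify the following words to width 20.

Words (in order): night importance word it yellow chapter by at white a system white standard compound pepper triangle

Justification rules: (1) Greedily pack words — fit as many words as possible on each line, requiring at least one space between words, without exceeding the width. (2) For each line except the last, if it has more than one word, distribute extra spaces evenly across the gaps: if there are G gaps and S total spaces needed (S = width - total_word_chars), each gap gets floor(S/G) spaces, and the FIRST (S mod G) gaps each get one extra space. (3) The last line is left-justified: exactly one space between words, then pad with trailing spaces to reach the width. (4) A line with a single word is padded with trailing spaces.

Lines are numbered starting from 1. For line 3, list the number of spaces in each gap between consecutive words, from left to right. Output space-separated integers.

Line 1: ['night', 'importance'] (min_width=16, slack=4)
Line 2: ['word', 'it', 'yellow'] (min_width=14, slack=6)
Line 3: ['chapter', 'by', 'at', 'white'] (min_width=19, slack=1)
Line 4: ['a', 'system', 'white'] (min_width=14, slack=6)
Line 5: ['standard', 'compound'] (min_width=17, slack=3)
Line 6: ['pepper', 'triangle'] (min_width=15, slack=5)

Answer: 2 1 1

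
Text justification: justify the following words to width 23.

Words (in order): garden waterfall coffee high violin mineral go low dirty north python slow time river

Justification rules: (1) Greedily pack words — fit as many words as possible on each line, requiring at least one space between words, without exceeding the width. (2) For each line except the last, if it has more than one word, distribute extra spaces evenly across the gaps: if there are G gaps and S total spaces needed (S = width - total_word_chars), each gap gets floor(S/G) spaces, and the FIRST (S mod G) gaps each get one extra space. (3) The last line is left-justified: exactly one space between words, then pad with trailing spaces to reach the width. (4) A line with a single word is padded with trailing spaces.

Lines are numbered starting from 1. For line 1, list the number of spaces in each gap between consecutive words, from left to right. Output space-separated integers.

Answer: 1 1

Derivation:
Line 1: ['garden', 'waterfall', 'coffee'] (min_width=23, slack=0)
Line 2: ['high', 'violin', 'mineral', 'go'] (min_width=22, slack=1)
Line 3: ['low', 'dirty', 'north', 'python'] (min_width=22, slack=1)
Line 4: ['slow', 'time', 'river'] (min_width=15, slack=8)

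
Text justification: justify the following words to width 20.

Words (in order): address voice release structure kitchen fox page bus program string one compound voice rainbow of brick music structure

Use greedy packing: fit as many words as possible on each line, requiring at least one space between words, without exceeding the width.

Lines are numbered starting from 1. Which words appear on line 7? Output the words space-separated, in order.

Line 1: ['address', 'voice'] (min_width=13, slack=7)
Line 2: ['release', 'structure'] (min_width=17, slack=3)
Line 3: ['kitchen', 'fox', 'page', 'bus'] (min_width=20, slack=0)
Line 4: ['program', 'string', 'one'] (min_width=18, slack=2)
Line 5: ['compound', 'voice'] (min_width=14, slack=6)
Line 6: ['rainbow', 'of', 'brick'] (min_width=16, slack=4)
Line 7: ['music', 'structure'] (min_width=15, slack=5)

Answer: music structure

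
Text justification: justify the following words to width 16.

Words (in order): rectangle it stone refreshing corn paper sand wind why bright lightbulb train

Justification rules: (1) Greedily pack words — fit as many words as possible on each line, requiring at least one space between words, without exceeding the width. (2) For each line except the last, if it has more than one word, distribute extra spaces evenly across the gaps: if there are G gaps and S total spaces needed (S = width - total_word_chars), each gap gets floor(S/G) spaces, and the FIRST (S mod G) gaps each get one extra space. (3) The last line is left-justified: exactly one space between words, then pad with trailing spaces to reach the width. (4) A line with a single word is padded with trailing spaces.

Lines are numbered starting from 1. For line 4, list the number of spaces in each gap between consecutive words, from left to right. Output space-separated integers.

Line 1: ['rectangle', 'it'] (min_width=12, slack=4)
Line 2: ['stone', 'refreshing'] (min_width=16, slack=0)
Line 3: ['corn', 'paper', 'sand'] (min_width=15, slack=1)
Line 4: ['wind', 'why', 'bright'] (min_width=15, slack=1)
Line 5: ['lightbulb', 'train'] (min_width=15, slack=1)

Answer: 2 1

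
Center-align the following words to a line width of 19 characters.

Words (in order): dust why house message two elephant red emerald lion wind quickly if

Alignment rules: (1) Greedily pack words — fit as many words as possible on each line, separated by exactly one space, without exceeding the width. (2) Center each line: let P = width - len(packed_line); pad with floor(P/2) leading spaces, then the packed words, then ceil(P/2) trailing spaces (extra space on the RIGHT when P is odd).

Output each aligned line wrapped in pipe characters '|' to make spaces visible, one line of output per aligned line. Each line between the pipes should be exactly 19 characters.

Answer: |  dust why house   |
|    message two    |
|   elephant red    |
| emerald lion wind |
|    quickly if     |

Derivation:
Line 1: ['dust', 'why', 'house'] (min_width=14, slack=5)
Line 2: ['message', 'two'] (min_width=11, slack=8)
Line 3: ['elephant', 'red'] (min_width=12, slack=7)
Line 4: ['emerald', 'lion', 'wind'] (min_width=17, slack=2)
Line 5: ['quickly', 'if'] (min_width=10, slack=9)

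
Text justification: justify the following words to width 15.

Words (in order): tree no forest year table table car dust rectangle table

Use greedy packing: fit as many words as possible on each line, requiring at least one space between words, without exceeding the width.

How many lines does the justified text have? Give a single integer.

Answer: 4

Derivation:
Line 1: ['tree', 'no', 'forest'] (min_width=14, slack=1)
Line 2: ['year', 'table'] (min_width=10, slack=5)
Line 3: ['table', 'car', 'dust'] (min_width=14, slack=1)
Line 4: ['rectangle', 'table'] (min_width=15, slack=0)
Total lines: 4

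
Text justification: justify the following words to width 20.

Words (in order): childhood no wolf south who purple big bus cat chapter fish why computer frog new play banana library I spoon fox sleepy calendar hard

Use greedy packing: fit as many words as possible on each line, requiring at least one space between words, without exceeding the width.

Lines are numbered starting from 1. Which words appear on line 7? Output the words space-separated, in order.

Line 1: ['childhood', 'no', 'wolf'] (min_width=17, slack=3)
Line 2: ['south', 'who', 'purple', 'big'] (min_width=20, slack=0)
Line 3: ['bus', 'cat', 'chapter', 'fish'] (min_width=20, slack=0)
Line 4: ['why', 'computer', 'frog'] (min_width=17, slack=3)
Line 5: ['new', 'play', 'banana'] (min_width=15, slack=5)
Line 6: ['library', 'I', 'spoon', 'fox'] (min_width=19, slack=1)
Line 7: ['sleepy', 'calendar', 'hard'] (min_width=20, slack=0)

Answer: sleepy calendar hard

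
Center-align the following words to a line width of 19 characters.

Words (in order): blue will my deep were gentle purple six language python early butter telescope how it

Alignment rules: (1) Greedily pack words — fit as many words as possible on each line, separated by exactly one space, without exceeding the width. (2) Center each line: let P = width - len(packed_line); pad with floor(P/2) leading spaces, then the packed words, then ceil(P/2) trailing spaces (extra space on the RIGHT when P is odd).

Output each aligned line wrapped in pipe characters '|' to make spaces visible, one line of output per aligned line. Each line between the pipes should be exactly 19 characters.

Answer: | blue will my deep |
|were gentle purple |
|six language python|
|   early butter    |
| telescope how it  |

Derivation:
Line 1: ['blue', 'will', 'my', 'deep'] (min_width=17, slack=2)
Line 2: ['were', 'gentle', 'purple'] (min_width=18, slack=1)
Line 3: ['six', 'language', 'python'] (min_width=19, slack=0)
Line 4: ['early', 'butter'] (min_width=12, slack=7)
Line 5: ['telescope', 'how', 'it'] (min_width=16, slack=3)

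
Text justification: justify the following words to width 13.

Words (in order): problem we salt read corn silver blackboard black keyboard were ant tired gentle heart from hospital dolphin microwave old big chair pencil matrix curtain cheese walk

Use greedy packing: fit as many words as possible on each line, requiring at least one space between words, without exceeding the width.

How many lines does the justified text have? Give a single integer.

Answer: 15

Derivation:
Line 1: ['problem', 'we'] (min_width=10, slack=3)
Line 2: ['salt', 'read'] (min_width=9, slack=4)
Line 3: ['corn', 'silver'] (min_width=11, slack=2)
Line 4: ['blackboard'] (min_width=10, slack=3)
Line 5: ['black'] (min_width=5, slack=8)
Line 6: ['keyboard', 'were'] (min_width=13, slack=0)
Line 7: ['ant', 'tired'] (min_width=9, slack=4)
Line 8: ['gentle', 'heart'] (min_width=12, slack=1)
Line 9: ['from', 'hospital'] (min_width=13, slack=0)
Line 10: ['dolphin'] (min_width=7, slack=6)
Line 11: ['microwave', 'old'] (min_width=13, slack=0)
Line 12: ['big', 'chair'] (min_width=9, slack=4)
Line 13: ['pencil', 'matrix'] (min_width=13, slack=0)
Line 14: ['curtain'] (min_width=7, slack=6)
Line 15: ['cheese', 'walk'] (min_width=11, slack=2)
Total lines: 15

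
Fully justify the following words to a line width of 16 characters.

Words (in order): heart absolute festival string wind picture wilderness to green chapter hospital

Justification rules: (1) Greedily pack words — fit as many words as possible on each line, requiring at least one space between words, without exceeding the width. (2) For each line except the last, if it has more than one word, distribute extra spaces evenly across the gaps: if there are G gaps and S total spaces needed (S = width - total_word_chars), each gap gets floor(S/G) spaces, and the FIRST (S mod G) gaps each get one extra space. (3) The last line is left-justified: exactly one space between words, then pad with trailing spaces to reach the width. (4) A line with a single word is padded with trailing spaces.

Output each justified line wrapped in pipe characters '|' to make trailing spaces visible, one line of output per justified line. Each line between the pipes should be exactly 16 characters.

Answer: |heart   absolute|
|festival  string|
|wind     picture|
|wilderness    to|
|green    chapter|
|hospital        |

Derivation:
Line 1: ['heart', 'absolute'] (min_width=14, slack=2)
Line 2: ['festival', 'string'] (min_width=15, slack=1)
Line 3: ['wind', 'picture'] (min_width=12, slack=4)
Line 4: ['wilderness', 'to'] (min_width=13, slack=3)
Line 5: ['green', 'chapter'] (min_width=13, slack=3)
Line 6: ['hospital'] (min_width=8, slack=8)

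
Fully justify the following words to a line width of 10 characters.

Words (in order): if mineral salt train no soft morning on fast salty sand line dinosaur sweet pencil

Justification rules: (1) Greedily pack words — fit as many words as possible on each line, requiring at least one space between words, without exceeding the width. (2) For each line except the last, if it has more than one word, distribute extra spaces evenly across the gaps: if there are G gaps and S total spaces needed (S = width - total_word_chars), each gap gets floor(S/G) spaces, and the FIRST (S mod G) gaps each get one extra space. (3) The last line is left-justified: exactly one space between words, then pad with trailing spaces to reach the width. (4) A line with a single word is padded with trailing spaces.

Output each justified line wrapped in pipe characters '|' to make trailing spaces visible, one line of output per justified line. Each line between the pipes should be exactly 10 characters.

Line 1: ['if', 'mineral'] (min_width=10, slack=0)
Line 2: ['salt', 'train'] (min_width=10, slack=0)
Line 3: ['no', 'soft'] (min_width=7, slack=3)
Line 4: ['morning', 'on'] (min_width=10, slack=0)
Line 5: ['fast', 'salty'] (min_width=10, slack=0)
Line 6: ['sand', 'line'] (min_width=9, slack=1)
Line 7: ['dinosaur'] (min_width=8, slack=2)
Line 8: ['sweet'] (min_width=5, slack=5)
Line 9: ['pencil'] (min_width=6, slack=4)

Answer: |if mineral|
|salt train|
|no    soft|
|morning on|
|fast salty|
|sand  line|
|dinosaur  |
|sweet     |
|pencil    |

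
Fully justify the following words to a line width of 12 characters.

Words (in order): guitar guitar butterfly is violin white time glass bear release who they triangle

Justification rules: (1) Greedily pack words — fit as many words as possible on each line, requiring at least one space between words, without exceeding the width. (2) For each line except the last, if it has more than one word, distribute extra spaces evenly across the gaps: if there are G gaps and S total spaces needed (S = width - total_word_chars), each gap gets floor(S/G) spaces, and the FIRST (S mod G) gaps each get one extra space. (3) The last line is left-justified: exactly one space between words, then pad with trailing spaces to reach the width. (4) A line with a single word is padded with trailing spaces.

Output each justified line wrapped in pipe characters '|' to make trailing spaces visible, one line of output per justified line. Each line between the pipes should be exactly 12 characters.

Answer: |guitar      |
|guitar      |
|butterfly is|
|violin white|
|time   glass|
|bear release|
|who     they|
|triangle    |

Derivation:
Line 1: ['guitar'] (min_width=6, slack=6)
Line 2: ['guitar'] (min_width=6, slack=6)
Line 3: ['butterfly', 'is'] (min_width=12, slack=0)
Line 4: ['violin', 'white'] (min_width=12, slack=0)
Line 5: ['time', 'glass'] (min_width=10, slack=2)
Line 6: ['bear', 'release'] (min_width=12, slack=0)
Line 7: ['who', 'they'] (min_width=8, slack=4)
Line 8: ['triangle'] (min_width=8, slack=4)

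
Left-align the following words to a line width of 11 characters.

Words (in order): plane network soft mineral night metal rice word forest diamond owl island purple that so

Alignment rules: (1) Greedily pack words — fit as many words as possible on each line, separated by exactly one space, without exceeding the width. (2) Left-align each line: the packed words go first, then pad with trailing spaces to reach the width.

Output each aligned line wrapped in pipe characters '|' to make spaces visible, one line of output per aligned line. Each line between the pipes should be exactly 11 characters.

Answer: |plane      |
|network    |
|soft       |
|mineral    |
|night metal|
|rice word  |
|forest     |
|diamond owl|
|island     |
|purple that|
|so         |

Derivation:
Line 1: ['plane'] (min_width=5, slack=6)
Line 2: ['network'] (min_width=7, slack=4)
Line 3: ['soft'] (min_width=4, slack=7)
Line 4: ['mineral'] (min_width=7, slack=4)
Line 5: ['night', 'metal'] (min_width=11, slack=0)
Line 6: ['rice', 'word'] (min_width=9, slack=2)
Line 7: ['forest'] (min_width=6, slack=5)
Line 8: ['diamond', 'owl'] (min_width=11, slack=0)
Line 9: ['island'] (min_width=6, slack=5)
Line 10: ['purple', 'that'] (min_width=11, slack=0)
Line 11: ['so'] (min_width=2, slack=9)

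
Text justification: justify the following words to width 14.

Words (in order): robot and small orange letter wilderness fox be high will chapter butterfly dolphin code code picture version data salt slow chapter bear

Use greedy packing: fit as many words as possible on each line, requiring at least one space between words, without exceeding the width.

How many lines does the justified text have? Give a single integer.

Answer: 12

Derivation:
Line 1: ['robot', 'and'] (min_width=9, slack=5)
Line 2: ['small', 'orange'] (min_width=12, slack=2)
Line 3: ['letter'] (min_width=6, slack=8)
Line 4: ['wilderness', 'fox'] (min_width=14, slack=0)
Line 5: ['be', 'high', 'will'] (min_width=12, slack=2)
Line 6: ['chapter'] (min_width=7, slack=7)
Line 7: ['butterfly'] (min_width=9, slack=5)
Line 8: ['dolphin', 'code'] (min_width=12, slack=2)
Line 9: ['code', 'picture'] (min_width=12, slack=2)
Line 10: ['version', 'data'] (min_width=12, slack=2)
Line 11: ['salt', 'slow'] (min_width=9, slack=5)
Line 12: ['chapter', 'bear'] (min_width=12, slack=2)
Total lines: 12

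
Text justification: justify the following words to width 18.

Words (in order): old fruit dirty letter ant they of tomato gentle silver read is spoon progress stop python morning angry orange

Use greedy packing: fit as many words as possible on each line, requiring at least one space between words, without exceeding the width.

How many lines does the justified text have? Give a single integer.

Line 1: ['old', 'fruit', 'dirty'] (min_width=15, slack=3)
Line 2: ['letter', 'ant', 'they', 'of'] (min_width=18, slack=0)
Line 3: ['tomato', 'gentle'] (min_width=13, slack=5)
Line 4: ['silver', 'read', 'is'] (min_width=14, slack=4)
Line 5: ['spoon', 'progress'] (min_width=14, slack=4)
Line 6: ['stop', 'python'] (min_width=11, slack=7)
Line 7: ['morning', 'angry'] (min_width=13, slack=5)
Line 8: ['orange'] (min_width=6, slack=12)
Total lines: 8

Answer: 8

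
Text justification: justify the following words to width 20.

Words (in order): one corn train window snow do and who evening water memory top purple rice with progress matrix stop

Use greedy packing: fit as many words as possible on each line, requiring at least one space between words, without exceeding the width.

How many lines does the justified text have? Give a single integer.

Answer: 6

Derivation:
Line 1: ['one', 'corn', 'train'] (min_width=14, slack=6)
Line 2: ['window', 'snow', 'do', 'and'] (min_width=18, slack=2)
Line 3: ['who', 'evening', 'water'] (min_width=17, slack=3)
Line 4: ['memory', 'top', 'purple'] (min_width=17, slack=3)
Line 5: ['rice', 'with', 'progress'] (min_width=18, slack=2)
Line 6: ['matrix', 'stop'] (min_width=11, slack=9)
Total lines: 6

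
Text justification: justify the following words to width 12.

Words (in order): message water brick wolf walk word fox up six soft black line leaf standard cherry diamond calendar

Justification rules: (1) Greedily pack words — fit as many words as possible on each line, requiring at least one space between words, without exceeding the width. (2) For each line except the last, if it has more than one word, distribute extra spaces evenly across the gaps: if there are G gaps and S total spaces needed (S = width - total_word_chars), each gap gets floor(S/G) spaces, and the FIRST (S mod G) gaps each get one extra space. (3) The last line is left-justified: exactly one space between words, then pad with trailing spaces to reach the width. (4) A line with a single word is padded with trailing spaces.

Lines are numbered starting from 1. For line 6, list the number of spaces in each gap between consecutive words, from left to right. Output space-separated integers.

Answer: 3

Derivation:
Line 1: ['message'] (min_width=7, slack=5)
Line 2: ['water', 'brick'] (min_width=11, slack=1)
Line 3: ['wolf', 'walk'] (min_width=9, slack=3)
Line 4: ['word', 'fox', 'up'] (min_width=11, slack=1)
Line 5: ['six', 'soft'] (min_width=8, slack=4)
Line 6: ['black', 'line'] (min_width=10, slack=2)
Line 7: ['leaf'] (min_width=4, slack=8)
Line 8: ['standard'] (min_width=8, slack=4)
Line 9: ['cherry'] (min_width=6, slack=6)
Line 10: ['diamond'] (min_width=7, slack=5)
Line 11: ['calendar'] (min_width=8, slack=4)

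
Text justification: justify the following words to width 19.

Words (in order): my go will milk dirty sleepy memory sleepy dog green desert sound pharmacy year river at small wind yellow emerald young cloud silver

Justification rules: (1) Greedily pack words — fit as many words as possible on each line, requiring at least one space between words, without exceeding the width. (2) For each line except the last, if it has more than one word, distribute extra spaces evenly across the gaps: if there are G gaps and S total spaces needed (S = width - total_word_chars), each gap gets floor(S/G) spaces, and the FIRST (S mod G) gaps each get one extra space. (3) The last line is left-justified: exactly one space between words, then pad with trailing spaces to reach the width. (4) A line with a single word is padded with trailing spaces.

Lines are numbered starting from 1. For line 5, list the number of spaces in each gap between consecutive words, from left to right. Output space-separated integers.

Answer: 1 1

Derivation:
Line 1: ['my', 'go', 'will', 'milk'] (min_width=15, slack=4)
Line 2: ['dirty', 'sleepy', 'memory'] (min_width=19, slack=0)
Line 3: ['sleepy', 'dog', 'green'] (min_width=16, slack=3)
Line 4: ['desert', 'sound'] (min_width=12, slack=7)
Line 5: ['pharmacy', 'year', 'river'] (min_width=19, slack=0)
Line 6: ['at', 'small', 'wind'] (min_width=13, slack=6)
Line 7: ['yellow', 'emerald'] (min_width=14, slack=5)
Line 8: ['young', 'cloud', 'silver'] (min_width=18, slack=1)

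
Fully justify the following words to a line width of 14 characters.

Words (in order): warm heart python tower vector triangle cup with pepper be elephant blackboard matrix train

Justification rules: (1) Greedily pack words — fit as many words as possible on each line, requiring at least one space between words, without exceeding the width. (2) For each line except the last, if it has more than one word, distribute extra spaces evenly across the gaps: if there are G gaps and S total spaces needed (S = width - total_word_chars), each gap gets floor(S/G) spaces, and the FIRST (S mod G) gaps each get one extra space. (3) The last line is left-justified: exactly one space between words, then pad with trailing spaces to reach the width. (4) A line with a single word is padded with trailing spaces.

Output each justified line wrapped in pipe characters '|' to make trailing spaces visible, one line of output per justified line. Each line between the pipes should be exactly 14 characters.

Line 1: ['warm', 'heart'] (min_width=10, slack=4)
Line 2: ['python', 'tower'] (min_width=12, slack=2)
Line 3: ['vector'] (min_width=6, slack=8)
Line 4: ['triangle', 'cup'] (min_width=12, slack=2)
Line 5: ['with', 'pepper', 'be'] (min_width=14, slack=0)
Line 6: ['elephant'] (min_width=8, slack=6)
Line 7: ['blackboard'] (min_width=10, slack=4)
Line 8: ['matrix', 'train'] (min_width=12, slack=2)

Answer: |warm     heart|
|python   tower|
|vector        |
|triangle   cup|
|with pepper be|
|elephant      |
|blackboard    |
|matrix train  |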